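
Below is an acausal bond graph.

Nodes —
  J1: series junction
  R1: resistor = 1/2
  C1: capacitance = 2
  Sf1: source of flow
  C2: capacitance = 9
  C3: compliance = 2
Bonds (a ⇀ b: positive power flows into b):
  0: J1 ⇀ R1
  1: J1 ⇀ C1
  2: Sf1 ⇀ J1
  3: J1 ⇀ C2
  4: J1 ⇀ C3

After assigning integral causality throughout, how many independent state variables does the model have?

β2 stroke at Sf1  (Sf1 fixes flow; stroke at Sf1)
β0 stroke at J1  (common-f at J1 fixed by 2)
β1 stroke at J1  (common-f at J1 fixed by 2)
β3 stroke at J1  (J1: bond 2 brought flow, rest push out)
β4 stroke at J1  (common-f at J1 fixed by 2)

3  (C1, C2, C3 all integral)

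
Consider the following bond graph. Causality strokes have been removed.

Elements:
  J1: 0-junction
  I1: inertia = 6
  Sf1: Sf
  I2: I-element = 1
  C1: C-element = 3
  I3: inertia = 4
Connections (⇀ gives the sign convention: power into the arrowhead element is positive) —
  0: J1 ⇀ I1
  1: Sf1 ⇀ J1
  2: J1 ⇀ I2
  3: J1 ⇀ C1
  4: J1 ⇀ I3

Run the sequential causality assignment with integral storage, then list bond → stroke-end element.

bond 0 stroke→I1
bond 1 stroke→Sf1
bond 2 stroke→I2
bond 3 stroke→J1
bond 4 stroke→I3

β1 →Sf1  (Sf1 (Sf) sets flow on bond)
β0 →I1  (I1 integral (f out))
β2 →I2  (I2 outputs flow p/I2)
β3 →J1  (C1: C, integral causality)
β4 →I3  (J1 effort already set via bond 3)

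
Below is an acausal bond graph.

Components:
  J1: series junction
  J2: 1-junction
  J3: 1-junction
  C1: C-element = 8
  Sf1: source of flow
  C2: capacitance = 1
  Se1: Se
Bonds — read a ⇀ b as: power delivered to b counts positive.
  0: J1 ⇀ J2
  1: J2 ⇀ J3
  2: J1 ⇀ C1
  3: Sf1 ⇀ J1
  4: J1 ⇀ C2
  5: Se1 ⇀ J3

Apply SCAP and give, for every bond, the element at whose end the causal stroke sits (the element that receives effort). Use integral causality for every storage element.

β0 stroke at J1
β1 stroke at J2
β2 stroke at J1
β3 stroke at Sf1
β4 stroke at J1
β5 stroke at J3

bond 3 stroke→Sf1  (Sf1 (Sf) sets flow on bond)
bond 5 stroke→J3  (Se1 (Se) sets effort on bond)
bond 0 stroke→J1  (J1: bond 3 brought flow, rest push out)
bond 2 stroke→J1  (common-f at J1 fixed by 3)
bond 4 stroke→J1  (1-jn J1 has f-setter on 3)
bond 1 stroke→J2  (J2 flow already set via bond 0)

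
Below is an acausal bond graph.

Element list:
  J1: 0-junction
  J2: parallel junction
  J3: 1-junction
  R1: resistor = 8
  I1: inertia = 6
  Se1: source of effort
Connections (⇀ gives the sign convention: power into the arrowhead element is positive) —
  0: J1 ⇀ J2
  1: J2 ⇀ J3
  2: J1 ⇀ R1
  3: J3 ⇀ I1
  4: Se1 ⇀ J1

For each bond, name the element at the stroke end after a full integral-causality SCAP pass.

#4 →J1  (source Se1 imposes e)
#0 →J2  (common-e at J1 fixed by 4)
#2 →R1  (J1 effort already set via bond 4)
#1 →J3  (0-jn J2 has e-setter on 0)
#3 →I1  (only one flow-in slot at J3)

b0 →J2
b1 →J3
b2 →R1
b3 →I1
b4 →J1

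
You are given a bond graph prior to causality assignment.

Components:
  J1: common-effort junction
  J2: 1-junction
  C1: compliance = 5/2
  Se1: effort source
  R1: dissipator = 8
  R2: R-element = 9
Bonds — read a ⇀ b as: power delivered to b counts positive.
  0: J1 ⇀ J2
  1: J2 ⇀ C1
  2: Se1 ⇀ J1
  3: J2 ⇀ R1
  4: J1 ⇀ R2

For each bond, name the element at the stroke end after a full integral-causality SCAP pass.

bond 2 stroke at J1  (source Se1 imposes e)
bond 0 stroke at J2  (common-e at J1 fixed by 2)
bond 4 stroke at R2  (common-e at J1 fixed by 2)
bond 1 stroke at J2  (C1 integral (e out))
bond 3 stroke at R1  (J2: last free bond brings flow in)

#0 |J2
#1 |J2
#2 |J1
#3 |R1
#4 |R2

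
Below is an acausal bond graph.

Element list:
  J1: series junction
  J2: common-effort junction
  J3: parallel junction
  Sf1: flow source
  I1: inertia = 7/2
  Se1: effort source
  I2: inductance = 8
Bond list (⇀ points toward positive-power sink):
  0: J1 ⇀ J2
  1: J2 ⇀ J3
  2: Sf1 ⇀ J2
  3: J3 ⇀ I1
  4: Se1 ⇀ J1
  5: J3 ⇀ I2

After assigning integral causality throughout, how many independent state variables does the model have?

β2 stroke→Sf1  (Sf1 fixes flow; stroke at Sf1)
β4 stroke→J1  (Se1: effort source, stroke at far end)
β0 stroke→J2  (closing 1-jn rule on J1)
β1 stroke→J3  (J2: bond 0 brought effort, rest push out)
β3 stroke→I1  (J3: bond 1 brought effort, rest push out)
β5 stroke→I2  (J3 effort already set via bond 1)

2  (I1, I2 all integral)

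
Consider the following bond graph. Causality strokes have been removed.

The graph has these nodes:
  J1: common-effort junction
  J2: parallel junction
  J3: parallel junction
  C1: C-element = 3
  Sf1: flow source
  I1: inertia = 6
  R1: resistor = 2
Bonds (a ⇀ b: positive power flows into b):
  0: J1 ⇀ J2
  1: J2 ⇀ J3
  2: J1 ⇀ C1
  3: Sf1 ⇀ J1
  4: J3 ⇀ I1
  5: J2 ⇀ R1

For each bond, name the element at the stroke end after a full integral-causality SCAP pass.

β3 stroke→Sf1  (source Sf1 imposes f)
β2 stroke→J1  (C1: C, integral causality)
β0 stroke→J2  (0-jn J1 has e-setter on 2)
β1 stroke→J3  (J2 effort already set via bond 0)
β5 stroke→R1  (J2: bond 0 brought effort, rest push out)
β4 stroke→I1  (0-jn J3 has e-setter on 1)

#0 →J2
#1 →J3
#2 →J1
#3 →Sf1
#4 →I1
#5 →R1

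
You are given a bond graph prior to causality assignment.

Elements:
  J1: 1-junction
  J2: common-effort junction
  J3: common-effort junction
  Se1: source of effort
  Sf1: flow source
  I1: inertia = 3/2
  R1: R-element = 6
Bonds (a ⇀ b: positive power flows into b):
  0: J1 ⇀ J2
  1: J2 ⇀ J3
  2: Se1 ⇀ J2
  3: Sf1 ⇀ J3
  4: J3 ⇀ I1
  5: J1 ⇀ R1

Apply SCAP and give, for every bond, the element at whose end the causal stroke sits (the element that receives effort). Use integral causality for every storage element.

β2 →J2  (Se1 fixes effort; stroke away)
β3 →Sf1  (Sf1 (Sf) sets flow on bond)
β0 →J1  (common-e at J2 fixed by 2)
β1 →J3  (J2: bond 2 brought effort, rest push out)
β4 →I1  (J3: bond 1 brought effort, rest push out)
β5 →R1  (only one flow-in slot at J1)

b0 stroke→J1
b1 stroke→J3
b2 stroke→J2
b3 stroke→Sf1
b4 stroke→I1
b5 stroke→R1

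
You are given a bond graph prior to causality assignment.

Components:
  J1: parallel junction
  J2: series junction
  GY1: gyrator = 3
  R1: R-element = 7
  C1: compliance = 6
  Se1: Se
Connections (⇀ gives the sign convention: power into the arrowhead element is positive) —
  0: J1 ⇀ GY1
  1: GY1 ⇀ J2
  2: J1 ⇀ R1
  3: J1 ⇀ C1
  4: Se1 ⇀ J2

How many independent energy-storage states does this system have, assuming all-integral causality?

β4 stroke→J2  (source Se1 imposes e)
β1 stroke→GY1  (J2: last free bond brings flow in)
β0 stroke→GY1  (GY GY1: same side as bond 1)
β3 stroke→J1  (C1: C, integral causality)
β2 stroke→R1  (J1 effort already set via bond 3)

1  (C1 all integral)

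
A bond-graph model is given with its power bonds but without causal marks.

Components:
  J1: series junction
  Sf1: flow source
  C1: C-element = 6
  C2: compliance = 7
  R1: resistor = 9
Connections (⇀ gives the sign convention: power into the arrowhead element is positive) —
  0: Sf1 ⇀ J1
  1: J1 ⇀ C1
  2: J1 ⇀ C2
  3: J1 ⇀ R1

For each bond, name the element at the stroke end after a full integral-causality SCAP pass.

#0 stroke at Sf1
#1 stroke at J1
#2 stroke at J1
#3 stroke at J1

#0 →Sf1  (Sf1 (Sf) sets flow on bond)
#1 →J1  (common-f at J1 fixed by 0)
#2 →J1  (J1 flow already set via bond 0)
#3 →J1  (J1: bond 0 brought flow, rest push out)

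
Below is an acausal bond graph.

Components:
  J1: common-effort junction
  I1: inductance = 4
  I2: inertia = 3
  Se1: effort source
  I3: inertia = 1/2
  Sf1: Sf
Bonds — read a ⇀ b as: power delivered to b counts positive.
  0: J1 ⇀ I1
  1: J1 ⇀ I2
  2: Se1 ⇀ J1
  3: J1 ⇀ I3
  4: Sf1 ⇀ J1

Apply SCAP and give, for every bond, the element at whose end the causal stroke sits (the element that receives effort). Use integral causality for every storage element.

b0 |I1
b1 |I2
b2 |J1
b3 |I3
b4 |Sf1

b2 stroke→J1  (source Se1 imposes e)
b4 stroke→Sf1  (Sf1 (Sf) sets flow on bond)
b0 stroke→I1  (J1: bond 2 brought effort, rest push out)
b1 stroke→I2  (0-jn J1 has e-setter on 2)
b3 stroke→I3  (J1: bond 2 brought effort, rest push out)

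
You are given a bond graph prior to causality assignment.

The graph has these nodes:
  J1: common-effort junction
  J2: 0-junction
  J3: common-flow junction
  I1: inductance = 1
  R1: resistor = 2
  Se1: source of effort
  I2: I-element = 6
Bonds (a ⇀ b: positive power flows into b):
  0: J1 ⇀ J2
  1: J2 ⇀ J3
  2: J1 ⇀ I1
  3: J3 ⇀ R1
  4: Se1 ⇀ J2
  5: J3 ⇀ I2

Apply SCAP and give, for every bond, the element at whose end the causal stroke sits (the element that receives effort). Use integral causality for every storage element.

#0 stroke→J1
#1 stroke→J3
#2 stroke→I1
#3 stroke→J3
#4 stroke→J2
#5 stroke→I2

#4 |J2  (source Se1 imposes e)
#0 |J1  (0-jn J2 has e-setter on 4)
#1 |J3  (J2 effort already set via bond 4)
#2 |I1  (common-e at J1 fixed by 0)
#5 |I2  (prefer integral on I2)
#3 |J3  (J3 flow already set via bond 5)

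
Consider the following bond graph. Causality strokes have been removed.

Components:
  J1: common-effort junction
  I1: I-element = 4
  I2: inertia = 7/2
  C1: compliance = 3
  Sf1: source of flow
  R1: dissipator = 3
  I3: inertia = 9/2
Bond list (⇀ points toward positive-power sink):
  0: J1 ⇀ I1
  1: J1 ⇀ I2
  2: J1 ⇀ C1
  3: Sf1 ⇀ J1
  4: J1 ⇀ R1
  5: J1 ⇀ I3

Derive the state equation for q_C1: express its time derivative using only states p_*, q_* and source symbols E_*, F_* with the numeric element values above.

b3 stroke→Sf1  (Sf1 (Sf) sets flow on bond)
b0 stroke→I1  (I1 integral (f out))
b1 stroke→I2  (I2 outputs flow p/I2)
b2 stroke→J1  (C1 outputs effort q/C1)
b4 stroke→R1  (0-jn J1 has e-setter on 2)
b5 stroke→I3  (J1: bond 2 brought effort, rest push out)

dq_C1/dt = F_Sf1 - p_I1/4 - 2*p_I2/7 - 2*p_I3/9 - q_C1/9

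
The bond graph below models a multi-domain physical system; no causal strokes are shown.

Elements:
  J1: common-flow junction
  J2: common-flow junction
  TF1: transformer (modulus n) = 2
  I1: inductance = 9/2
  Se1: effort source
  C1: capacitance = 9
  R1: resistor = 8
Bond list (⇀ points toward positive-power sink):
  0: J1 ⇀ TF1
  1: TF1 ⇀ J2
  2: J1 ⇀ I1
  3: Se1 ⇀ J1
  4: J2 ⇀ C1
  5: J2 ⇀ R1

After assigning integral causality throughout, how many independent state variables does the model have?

2  (C1, I1 all integral)

bond 3 stroke→J1  (Se1 fixes effort; stroke away)
bond 2 stroke→I1  (prefer integral on I1)
bond 0 stroke→J1  (J1 flow already set via bond 2)
bond 1 stroke→TF1  (TF TF1: opposite of bond 0)
bond 4 stroke→J2  (J2: bond 1 brought flow, rest push out)
bond 5 stroke→J2  (common-f at J2 fixed by 1)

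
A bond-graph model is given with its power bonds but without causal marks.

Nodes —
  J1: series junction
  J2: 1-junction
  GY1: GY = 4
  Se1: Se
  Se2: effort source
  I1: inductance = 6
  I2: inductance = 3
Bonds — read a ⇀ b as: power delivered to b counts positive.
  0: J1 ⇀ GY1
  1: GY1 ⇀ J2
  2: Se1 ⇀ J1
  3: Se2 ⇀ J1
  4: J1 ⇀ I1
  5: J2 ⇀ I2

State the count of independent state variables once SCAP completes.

2  (I1, I2 all integral)

β2 stroke→J1  (Se1 fixes effort; stroke away)
β3 stroke→J1  (Se2: effort source, stroke at far end)
β4 stroke→I1  (prefer integral on I1)
β0 stroke→J1  (common-f at J1 fixed by 4)
β1 stroke→J2  (through GY1, causality inverts; strokes same side of GY1)
β5 stroke→I2  (J2: last free bond brings flow in)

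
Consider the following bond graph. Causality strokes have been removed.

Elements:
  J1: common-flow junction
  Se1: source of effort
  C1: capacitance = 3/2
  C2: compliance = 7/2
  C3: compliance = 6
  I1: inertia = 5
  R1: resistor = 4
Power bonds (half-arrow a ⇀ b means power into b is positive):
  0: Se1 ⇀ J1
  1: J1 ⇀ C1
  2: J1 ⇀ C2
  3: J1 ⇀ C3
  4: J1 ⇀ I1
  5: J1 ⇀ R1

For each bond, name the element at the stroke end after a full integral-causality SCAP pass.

b0 |J1
b1 |J1
b2 |J1
b3 |J1
b4 |I1
b5 |J1

b0 stroke at J1  (Se1 (Se) sets effort on bond)
b1 stroke at J1  (C1: C, integral causality)
b2 stroke at J1  (C2 outputs effort q/C2)
b3 stroke at J1  (prefer integral on C3)
b4 stroke at I1  (I1 outputs flow p/I1)
b5 stroke at J1  (1-jn J1 has f-setter on 4)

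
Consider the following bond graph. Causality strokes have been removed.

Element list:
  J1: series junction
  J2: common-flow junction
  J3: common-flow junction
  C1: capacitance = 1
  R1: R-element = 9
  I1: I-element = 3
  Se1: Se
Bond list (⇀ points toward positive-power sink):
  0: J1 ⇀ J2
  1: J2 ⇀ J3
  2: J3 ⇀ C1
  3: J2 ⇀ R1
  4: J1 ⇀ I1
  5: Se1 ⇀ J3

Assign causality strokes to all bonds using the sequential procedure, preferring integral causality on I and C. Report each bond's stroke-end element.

b0 |J1
b1 |J2
b2 |J3
b3 |J2
b4 |I1
b5 |J3

b5 stroke at J3  (source Se1 imposes e)
b2 stroke at J3  (C1 integral (e out))
b1 stroke at J2  (J3: last free bond brings flow in)
b4 stroke at I1  (prefer integral on I1)
b0 stroke at J1  (J1: bond 4 brought flow, rest push out)
b3 stroke at J2  (J2: bond 0 brought flow, rest push out)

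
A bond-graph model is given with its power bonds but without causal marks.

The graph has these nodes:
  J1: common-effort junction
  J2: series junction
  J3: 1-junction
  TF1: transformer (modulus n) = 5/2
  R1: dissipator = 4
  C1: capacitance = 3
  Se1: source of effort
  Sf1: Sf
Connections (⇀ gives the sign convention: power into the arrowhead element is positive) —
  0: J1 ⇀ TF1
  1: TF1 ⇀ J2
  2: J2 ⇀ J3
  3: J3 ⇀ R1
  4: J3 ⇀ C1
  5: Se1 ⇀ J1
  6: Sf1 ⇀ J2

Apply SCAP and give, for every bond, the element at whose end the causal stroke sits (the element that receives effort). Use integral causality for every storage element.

β0 stroke at TF1
β1 stroke at J2
β2 stroke at J2
β3 stroke at J3
β4 stroke at J3
β5 stroke at J1
β6 stroke at Sf1

β5 stroke at J1  (Se1 (Se) sets effort on bond)
β6 stroke at Sf1  (Sf1: flow source, stroke at near end)
β0 stroke at TF1  (0-jn J1 has e-setter on 5)
β1 stroke at J2  (J2: bond 6 brought flow, rest push out)
β2 stroke at J2  (J2 flow already set via bond 6)
β3 stroke at J3  (common-f at J3 fixed by 2)
β4 stroke at J3  (J3 flow already set via bond 2)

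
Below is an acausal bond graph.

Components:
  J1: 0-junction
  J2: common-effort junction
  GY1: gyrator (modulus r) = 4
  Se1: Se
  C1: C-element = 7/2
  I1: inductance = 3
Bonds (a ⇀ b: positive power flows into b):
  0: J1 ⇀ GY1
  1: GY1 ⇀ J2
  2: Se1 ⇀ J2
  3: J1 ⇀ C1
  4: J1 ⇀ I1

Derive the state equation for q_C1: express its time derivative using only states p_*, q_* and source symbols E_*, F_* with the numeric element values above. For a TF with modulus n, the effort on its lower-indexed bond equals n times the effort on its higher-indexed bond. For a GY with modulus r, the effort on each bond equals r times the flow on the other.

dq_C1/dt = -E_Se1/4 - p_I1/3

β2 |J2  (Se1 fixes effort; stroke away)
β1 |GY1  (0-jn J2 has e-setter on 2)
β0 |GY1  (GY1 both-in/both-out from 1)
β3 |J1  (prefer integral on C1)
β4 |I1  (common-e at J1 fixed by 3)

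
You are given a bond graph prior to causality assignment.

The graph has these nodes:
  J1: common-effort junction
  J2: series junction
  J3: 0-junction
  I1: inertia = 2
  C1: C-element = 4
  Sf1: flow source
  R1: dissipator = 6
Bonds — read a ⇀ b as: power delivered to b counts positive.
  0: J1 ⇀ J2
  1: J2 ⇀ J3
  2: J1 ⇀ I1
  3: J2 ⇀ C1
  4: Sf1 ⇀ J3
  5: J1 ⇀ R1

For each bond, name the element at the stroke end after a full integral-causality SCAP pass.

#4 stroke→Sf1  (Sf1 fixes flow; stroke at Sf1)
#1 stroke→J3  (J3 needs exactly one e-in)
#0 stroke→J2  (1-jn J2 has f-setter on 1)
#3 stroke→J2  (common-f at J2 fixed by 1)
#2 stroke→I1  (I1: I, integral causality)
#5 stroke→J1  (closing 0-jn rule on J1)

#0 stroke at J2
#1 stroke at J3
#2 stroke at I1
#3 stroke at J2
#4 stroke at Sf1
#5 stroke at J1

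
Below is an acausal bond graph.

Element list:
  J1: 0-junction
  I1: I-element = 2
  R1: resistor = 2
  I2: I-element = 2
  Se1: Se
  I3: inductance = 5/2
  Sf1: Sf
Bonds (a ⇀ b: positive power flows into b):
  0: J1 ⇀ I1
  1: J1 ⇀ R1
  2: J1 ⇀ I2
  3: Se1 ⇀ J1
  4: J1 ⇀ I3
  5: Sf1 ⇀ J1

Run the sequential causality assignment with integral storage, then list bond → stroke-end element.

b0 stroke at I1
b1 stroke at R1
b2 stroke at I2
b3 stroke at J1
b4 stroke at I3
b5 stroke at Sf1

b3 stroke→J1  (Se1: effort source, stroke at far end)
b5 stroke→Sf1  (Sf1: flow source, stroke at near end)
b0 stroke→I1  (J1: bond 3 brought effort, rest push out)
b1 stroke→R1  (0-jn J1 has e-setter on 3)
b2 stroke→I2  (0-jn J1 has e-setter on 3)
b4 stroke→I3  (common-e at J1 fixed by 3)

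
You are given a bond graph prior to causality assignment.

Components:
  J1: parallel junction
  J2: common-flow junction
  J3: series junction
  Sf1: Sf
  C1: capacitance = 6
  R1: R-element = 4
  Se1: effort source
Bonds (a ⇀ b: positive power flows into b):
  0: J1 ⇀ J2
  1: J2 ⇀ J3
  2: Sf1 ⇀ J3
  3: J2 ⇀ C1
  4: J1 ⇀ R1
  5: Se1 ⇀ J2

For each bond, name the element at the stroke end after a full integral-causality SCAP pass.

bond 2 stroke→Sf1  (Sf1 (Sf) sets flow on bond)
bond 5 stroke→J2  (Se1 fixes effort; stroke away)
bond 1 stroke→J3  (1-jn J3 has f-setter on 2)
bond 0 stroke→J2  (J2 flow already set via bond 1)
bond 3 stroke→J2  (common-f at J2 fixed by 1)
bond 4 stroke→J1  (J1: last free bond brings effort in)

b0 →J2
b1 →J3
b2 →Sf1
b3 →J2
b4 →J1
b5 →J2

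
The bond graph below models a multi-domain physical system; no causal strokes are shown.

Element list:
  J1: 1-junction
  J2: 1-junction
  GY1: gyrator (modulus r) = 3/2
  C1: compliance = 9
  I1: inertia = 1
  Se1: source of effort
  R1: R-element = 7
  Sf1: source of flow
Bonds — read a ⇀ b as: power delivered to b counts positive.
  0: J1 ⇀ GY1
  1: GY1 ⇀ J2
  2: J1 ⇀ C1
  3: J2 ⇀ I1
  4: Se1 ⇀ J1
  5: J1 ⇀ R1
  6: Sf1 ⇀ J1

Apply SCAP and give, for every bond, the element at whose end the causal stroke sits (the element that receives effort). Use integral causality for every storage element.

b0 |J1
b1 |J2
b2 |J1
b3 |I1
b4 |J1
b5 |J1
b6 |Sf1

β4 stroke at J1  (Se1: effort source, stroke at far end)
β6 stroke at Sf1  (source Sf1 imposes f)
β0 stroke at J1  (1-jn J1 has f-setter on 6)
β2 stroke at J1  (common-f at J1 fixed by 6)
β5 stroke at J1  (1-jn J1 has f-setter on 6)
β1 stroke at J2  (GY1: gyrator matches bond 0)
β3 stroke at I1  (only one flow-in slot at J2)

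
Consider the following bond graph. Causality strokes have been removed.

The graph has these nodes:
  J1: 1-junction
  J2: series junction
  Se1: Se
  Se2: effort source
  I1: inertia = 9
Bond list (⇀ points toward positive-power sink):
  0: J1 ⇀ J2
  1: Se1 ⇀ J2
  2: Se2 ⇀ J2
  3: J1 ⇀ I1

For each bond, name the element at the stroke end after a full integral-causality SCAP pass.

#0 stroke at J1
#1 stroke at J2
#2 stroke at J2
#3 stroke at I1

b1 stroke→J2  (Se1 fixes effort; stroke away)
b2 stroke→J2  (Se2 fixes effort; stroke away)
b0 stroke→J1  (J2 needs exactly one f-in)
b3 stroke→I1  (closing 1-jn rule on J1)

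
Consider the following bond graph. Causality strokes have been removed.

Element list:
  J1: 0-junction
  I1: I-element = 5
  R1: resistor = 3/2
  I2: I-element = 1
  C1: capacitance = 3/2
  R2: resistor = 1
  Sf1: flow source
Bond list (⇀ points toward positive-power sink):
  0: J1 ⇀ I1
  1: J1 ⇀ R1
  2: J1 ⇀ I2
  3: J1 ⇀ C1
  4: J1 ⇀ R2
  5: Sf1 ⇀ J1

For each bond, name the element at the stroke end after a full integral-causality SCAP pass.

#5 |Sf1  (Sf1 fixes flow; stroke at Sf1)
#0 |I1  (I1 outputs flow p/I1)
#2 |I2  (I2 outputs flow p/I2)
#3 |J1  (prefer integral on C1)
#1 |R1  (J1 effort already set via bond 3)
#4 |R2  (J1 effort already set via bond 3)

bond 0 |I1
bond 1 |R1
bond 2 |I2
bond 3 |J1
bond 4 |R2
bond 5 |Sf1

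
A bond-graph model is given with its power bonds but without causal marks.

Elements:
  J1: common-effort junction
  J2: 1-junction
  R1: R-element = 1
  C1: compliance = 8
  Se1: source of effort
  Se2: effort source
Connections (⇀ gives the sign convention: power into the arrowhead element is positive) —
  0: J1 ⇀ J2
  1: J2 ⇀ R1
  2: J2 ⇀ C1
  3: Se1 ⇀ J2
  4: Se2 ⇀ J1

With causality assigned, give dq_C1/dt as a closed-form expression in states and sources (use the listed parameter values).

dq_C1/dt = E_Se1 + E_Se2 - q_C1/8

#3 |J2  (Se1 fixes effort; stroke away)
#4 |J1  (Se2 fixes effort; stroke away)
#0 |J2  (J1: bond 4 brought effort, rest push out)
#2 |J2  (C1 integral (e out))
#1 |R1  (J2 needs exactly one f-in)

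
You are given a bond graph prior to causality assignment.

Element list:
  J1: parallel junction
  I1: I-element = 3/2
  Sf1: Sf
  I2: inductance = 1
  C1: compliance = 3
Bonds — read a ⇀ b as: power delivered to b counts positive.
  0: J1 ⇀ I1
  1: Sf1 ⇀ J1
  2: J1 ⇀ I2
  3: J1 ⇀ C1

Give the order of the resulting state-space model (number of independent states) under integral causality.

#1 stroke at Sf1  (Sf1 (Sf) sets flow on bond)
#0 stroke at I1  (I1 integral (f out))
#2 stroke at I2  (I2: I, integral causality)
#3 stroke at J1  (only one effort-in slot at J1)

3  (C1, I1, I2 all integral)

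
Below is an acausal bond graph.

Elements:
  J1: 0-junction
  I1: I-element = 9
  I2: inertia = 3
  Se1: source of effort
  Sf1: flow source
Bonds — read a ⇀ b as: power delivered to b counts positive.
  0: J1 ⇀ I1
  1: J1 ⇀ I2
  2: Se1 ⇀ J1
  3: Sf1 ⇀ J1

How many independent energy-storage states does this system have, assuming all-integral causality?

2  (I1, I2 all integral)

b2 →J1  (Se1 (Se) sets effort on bond)
b3 →Sf1  (Sf1 fixes flow; stroke at Sf1)
b0 →I1  (0-jn J1 has e-setter on 2)
b1 →I2  (J1: bond 2 brought effort, rest push out)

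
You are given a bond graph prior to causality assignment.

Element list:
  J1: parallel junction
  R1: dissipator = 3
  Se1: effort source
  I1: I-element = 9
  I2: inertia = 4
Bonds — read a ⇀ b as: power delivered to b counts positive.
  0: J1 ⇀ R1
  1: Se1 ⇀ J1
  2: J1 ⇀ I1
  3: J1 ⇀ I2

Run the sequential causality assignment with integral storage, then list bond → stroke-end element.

b1 →J1  (Se1: effort source, stroke at far end)
b0 →R1  (common-e at J1 fixed by 1)
b2 →I1  (0-jn J1 has e-setter on 1)
b3 →I2  (J1 effort already set via bond 1)

bond 0 stroke at R1
bond 1 stroke at J1
bond 2 stroke at I1
bond 3 stroke at I2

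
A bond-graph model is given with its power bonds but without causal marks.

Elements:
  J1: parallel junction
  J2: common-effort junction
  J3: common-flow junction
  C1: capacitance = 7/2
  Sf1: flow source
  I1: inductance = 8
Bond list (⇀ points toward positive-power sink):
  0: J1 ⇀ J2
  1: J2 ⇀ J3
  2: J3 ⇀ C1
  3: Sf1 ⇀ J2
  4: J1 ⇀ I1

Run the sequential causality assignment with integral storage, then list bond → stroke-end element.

bond 0 stroke→J1
bond 1 stroke→J2
bond 2 stroke→J3
bond 3 stroke→Sf1
bond 4 stroke→I1

β3 stroke at Sf1  (Sf1: flow source, stroke at near end)
β2 stroke at J3  (C1: C, integral causality)
β1 stroke at J2  (J3 needs exactly one f-in)
β0 stroke at J1  (common-e at J2 fixed by 1)
β4 stroke at I1  (0-jn J1 has e-setter on 0)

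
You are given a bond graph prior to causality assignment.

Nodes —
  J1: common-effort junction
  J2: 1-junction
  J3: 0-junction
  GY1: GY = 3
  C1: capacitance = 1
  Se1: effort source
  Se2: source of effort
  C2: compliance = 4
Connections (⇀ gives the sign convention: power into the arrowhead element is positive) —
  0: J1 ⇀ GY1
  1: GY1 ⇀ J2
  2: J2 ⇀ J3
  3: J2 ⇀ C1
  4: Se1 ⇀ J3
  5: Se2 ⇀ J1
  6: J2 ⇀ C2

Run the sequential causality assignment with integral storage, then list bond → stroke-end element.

b0 stroke at GY1
b1 stroke at GY1
b2 stroke at J2
b3 stroke at J2
b4 stroke at J3
b5 stroke at J1
b6 stroke at J2

#4 |J3  (source Se1 imposes e)
#5 |J1  (Se2 (Se) sets effort on bond)
#0 |GY1  (J1: bond 5 brought effort, rest push out)
#2 |J2  (J3 effort already set via bond 4)
#1 |GY1  (through GY1, causality inverts; strokes same side of GY1)
#3 |J2  (1-jn J2 has f-setter on 1)
#6 |J2  (J2: bond 1 brought flow, rest push out)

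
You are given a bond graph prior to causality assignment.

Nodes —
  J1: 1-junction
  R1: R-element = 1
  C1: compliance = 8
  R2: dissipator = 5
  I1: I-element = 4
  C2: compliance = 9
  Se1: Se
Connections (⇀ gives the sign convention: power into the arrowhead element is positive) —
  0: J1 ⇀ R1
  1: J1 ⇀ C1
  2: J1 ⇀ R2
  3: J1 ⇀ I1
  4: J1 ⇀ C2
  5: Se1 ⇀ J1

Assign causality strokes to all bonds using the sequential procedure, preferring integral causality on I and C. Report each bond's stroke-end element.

#0 |J1
#1 |J1
#2 |J1
#3 |I1
#4 |J1
#5 |J1

b5 stroke at J1  (Se1: effort source, stroke at far end)
b1 stroke at J1  (C1 integral (e out))
b3 stroke at I1  (prefer integral on I1)
b0 stroke at J1  (J1 flow already set via bond 3)
b2 stroke at J1  (common-f at J1 fixed by 3)
b4 stroke at J1  (J1: bond 3 brought flow, rest push out)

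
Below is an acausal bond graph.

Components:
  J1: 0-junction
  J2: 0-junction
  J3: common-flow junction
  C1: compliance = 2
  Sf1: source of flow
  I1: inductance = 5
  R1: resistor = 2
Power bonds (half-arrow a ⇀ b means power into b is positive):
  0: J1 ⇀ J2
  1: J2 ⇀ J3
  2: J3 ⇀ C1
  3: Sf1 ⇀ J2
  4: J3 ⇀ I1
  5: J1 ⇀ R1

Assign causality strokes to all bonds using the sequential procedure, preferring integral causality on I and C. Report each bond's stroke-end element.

β3 stroke at Sf1  (Sf1 (Sf) sets flow on bond)
β2 stroke at J3  (C1: C, integral causality)
β4 stroke at I1  (prefer integral on I1)
β1 stroke at J3  (J3: bond 4 brought flow, rest push out)
β0 stroke at J2  (J2: last free bond brings effort in)
β5 stroke at J1  (only one effort-in slot at J1)

b0 stroke at J2
b1 stroke at J3
b2 stroke at J3
b3 stroke at Sf1
b4 stroke at I1
b5 stroke at J1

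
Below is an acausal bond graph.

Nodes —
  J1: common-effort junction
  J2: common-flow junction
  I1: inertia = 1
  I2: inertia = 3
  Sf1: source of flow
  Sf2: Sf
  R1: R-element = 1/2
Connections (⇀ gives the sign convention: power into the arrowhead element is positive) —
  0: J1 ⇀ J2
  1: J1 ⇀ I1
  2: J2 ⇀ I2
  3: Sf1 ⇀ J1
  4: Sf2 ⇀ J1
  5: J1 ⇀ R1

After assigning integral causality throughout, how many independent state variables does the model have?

bond 3 →Sf1  (Sf1 fixes flow; stroke at Sf1)
bond 4 →Sf2  (Sf2 fixes flow; stroke at Sf2)
bond 1 →I1  (I1 outputs flow p/I1)
bond 2 →I2  (I2 outputs flow p/I2)
bond 0 →J2  (J2 flow already set via bond 2)
bond 5 →J1  (J1 needs exactly one e-in)

2  (I1, I2 all integral)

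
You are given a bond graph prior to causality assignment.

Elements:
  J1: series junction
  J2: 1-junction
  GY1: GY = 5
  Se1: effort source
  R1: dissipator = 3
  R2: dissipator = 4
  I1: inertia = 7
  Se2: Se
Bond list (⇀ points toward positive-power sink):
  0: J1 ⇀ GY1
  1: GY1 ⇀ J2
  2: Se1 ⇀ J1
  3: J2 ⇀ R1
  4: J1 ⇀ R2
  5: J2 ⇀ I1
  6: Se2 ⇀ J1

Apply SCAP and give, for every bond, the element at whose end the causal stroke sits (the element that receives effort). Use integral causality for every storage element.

β2 →J1  (source Se1 imposes e)
β6 →J1  (Se2 (Se) sets effort on bond)
β5 →I1  (I1: I, integral causality)
β1 →J2  (J2: bond 5 brought flow, rest push out)
β3 →J2  (J2: bond 5 brought flow, rest push out)
β0 →J1  (GY1: gyrator matches bond 1)
β4 →R2  (only one flow-in slot at J1)

bond 0 stroke at J1
bond 1 stroke at J2
bond 2 stroke at J1
bond 3 stroke at J2
bond 4 stroke at R2
bond 5 stroke at I1
bond 6 stroke at J1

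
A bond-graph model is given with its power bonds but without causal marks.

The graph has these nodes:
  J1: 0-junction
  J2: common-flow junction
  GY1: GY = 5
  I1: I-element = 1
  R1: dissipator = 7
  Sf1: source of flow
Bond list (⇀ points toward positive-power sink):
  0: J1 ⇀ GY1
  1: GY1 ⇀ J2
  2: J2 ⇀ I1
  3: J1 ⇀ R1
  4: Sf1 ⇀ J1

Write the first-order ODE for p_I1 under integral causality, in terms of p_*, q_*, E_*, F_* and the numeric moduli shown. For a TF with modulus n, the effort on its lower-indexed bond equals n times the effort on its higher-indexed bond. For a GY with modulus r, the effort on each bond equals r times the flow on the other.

bond 4 →Sf1  (Sf1 (Sf) sets flow on bond)
bond 2 →I1  (I1: I, integral causality)
bond 1 →J2  (J2: bond 2 brought flow, rest push out)
bond 0 →J1  (GY GY1: same side as bond 1)
bond 3 →R1  (0-jn J1 has e-setter on 0)

dp_I1/dt = 5*F_Sf1 - 25*p_I1/7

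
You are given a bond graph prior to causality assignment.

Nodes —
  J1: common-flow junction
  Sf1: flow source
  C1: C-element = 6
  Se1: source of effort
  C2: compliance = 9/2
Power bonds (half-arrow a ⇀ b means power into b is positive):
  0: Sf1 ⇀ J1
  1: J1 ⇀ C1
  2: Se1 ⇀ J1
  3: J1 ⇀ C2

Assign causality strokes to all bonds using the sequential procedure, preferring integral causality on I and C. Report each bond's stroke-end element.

bond 0 stroke at Sf1
bond 1 stroke at J1
bond 2 stroke at J1
bond 3 stroke at J1

bond 0 stroke→Sf1  (source Sf1 imposes f)
bond 2 stroke→J1  (Se1: effort source, stroke at far end)
bond 1 stroke→J1  (common-f at J1 fixed by 0)
bond 3 stroke→J1  (J1 flow already set via bond 0)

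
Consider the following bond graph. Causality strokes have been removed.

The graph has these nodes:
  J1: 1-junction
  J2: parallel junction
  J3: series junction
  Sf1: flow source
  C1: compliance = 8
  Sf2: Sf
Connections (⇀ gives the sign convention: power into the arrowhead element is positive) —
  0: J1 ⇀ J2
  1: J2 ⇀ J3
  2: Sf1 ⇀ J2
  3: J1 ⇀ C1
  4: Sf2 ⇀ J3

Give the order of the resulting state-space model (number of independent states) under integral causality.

b2 |Sf1  (Sf1: flow source, stroke at near end)
b4 |Sf2  (Sf2: flow source, stroke at near end)
b1 |J3  (J3: bond 4 brought flow, rest push out)
b0 |J2  (closing 0-jn rule on J2)
b3 |J1  (J1 flow already set via bond 0)

1  (C1 all integral)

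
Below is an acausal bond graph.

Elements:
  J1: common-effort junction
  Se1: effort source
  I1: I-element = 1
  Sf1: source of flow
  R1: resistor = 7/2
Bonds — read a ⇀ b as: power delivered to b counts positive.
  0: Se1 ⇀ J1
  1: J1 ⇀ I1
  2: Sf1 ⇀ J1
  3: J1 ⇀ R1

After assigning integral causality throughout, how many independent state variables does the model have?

1  (I1 all integral)

b0 →J1  (source Se1 imposes e)
b2 →Sf1  (Sf1: flow source, stroke at near end)
b1 →I1  (0-jn J1 has e-setter on 0)
b3 →R1  (J1: bond 0 brought effort, rest push out)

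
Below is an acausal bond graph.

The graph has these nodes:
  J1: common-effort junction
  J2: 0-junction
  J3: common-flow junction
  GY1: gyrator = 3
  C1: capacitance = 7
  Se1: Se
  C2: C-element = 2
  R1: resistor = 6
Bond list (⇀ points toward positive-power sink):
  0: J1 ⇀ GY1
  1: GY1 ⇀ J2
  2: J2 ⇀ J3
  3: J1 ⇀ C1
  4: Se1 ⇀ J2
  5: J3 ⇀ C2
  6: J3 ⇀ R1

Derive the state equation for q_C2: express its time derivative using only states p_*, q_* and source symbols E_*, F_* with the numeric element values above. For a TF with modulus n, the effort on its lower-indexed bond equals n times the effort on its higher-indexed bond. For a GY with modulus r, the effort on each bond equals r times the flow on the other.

dq_C2/dt = E_Se1/6 - q_C2/12

#4 stroke at J2  (Se1 (Se) sets effort on bond)
#1 stroke at GY1  (0-jn J2 has e-setter on 4)
#2 stroke at J3  (common-e at J2 fixed by 4)
#0 stroke at GY1  (GY1 both-in/both-out from 1)
#3 stroke at J1  (J1 needs exactly one e-in)
#5 stroke at J3  (C2: C, integral causality)
#6 stroke at R1  (J3 needs exactly one f-in)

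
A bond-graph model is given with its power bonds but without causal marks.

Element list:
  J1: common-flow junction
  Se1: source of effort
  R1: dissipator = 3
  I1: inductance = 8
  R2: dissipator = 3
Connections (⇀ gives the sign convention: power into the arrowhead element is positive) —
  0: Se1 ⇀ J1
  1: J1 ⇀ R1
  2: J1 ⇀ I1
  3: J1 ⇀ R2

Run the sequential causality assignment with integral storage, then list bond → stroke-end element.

#0 stroke→J1  (Se1 fixes effort; stroke away)
#2 stroke→I1  (prefer integral on I1)
#1 stroke→J1  (common-f at J1 fixed by 2)
#3 stroke→J1  (J1 flow already set via bond 2)

bond 0 |J1
bond 1 |J1
bond 2 |I1
bond 3 |J1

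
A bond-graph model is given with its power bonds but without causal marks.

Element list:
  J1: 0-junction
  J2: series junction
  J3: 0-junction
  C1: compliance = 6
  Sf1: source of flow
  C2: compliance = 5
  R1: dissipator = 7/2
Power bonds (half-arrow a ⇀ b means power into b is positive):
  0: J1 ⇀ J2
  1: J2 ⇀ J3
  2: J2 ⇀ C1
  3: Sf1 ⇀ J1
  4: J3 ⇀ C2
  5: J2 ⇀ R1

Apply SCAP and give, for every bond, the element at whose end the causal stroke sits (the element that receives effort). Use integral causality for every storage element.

b3 |Sf1  (Sf1 (Sf) sets flow on bond)
b0 |J1  (only one effort-in slot at J1)
b1 |J2  (1-jn J2 has f-setter on 0)
b2 |J2  (J2 flow already set via bond 0)
b5 |J2  (J2: bond 0 brought flow, rest push out)
b4 |J3  (only one effort-in slot at J3)

bond 0 →J1
bond 1 →J2
bond 2 →J2
bond 3 →Sf1
bond 4 →J3
bond 5 →J2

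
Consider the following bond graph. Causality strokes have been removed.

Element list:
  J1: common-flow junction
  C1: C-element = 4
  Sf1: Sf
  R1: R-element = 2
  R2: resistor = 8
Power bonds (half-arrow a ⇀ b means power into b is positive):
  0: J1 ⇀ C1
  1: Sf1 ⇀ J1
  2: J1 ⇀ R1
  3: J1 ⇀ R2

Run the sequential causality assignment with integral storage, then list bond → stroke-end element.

β0 stroke→J1
β1 stroke→Sf1
β2 stroke→J1
β3 stroke→J1

#1 →Sf1  (source Sf1 imposes f)
#0 →J1  (J1: bond 1 brought flow, rest push out)
#2 →J1  (J1 flow already set via bond 1)
#3 →J1  (common-f at J1 fixed by 1)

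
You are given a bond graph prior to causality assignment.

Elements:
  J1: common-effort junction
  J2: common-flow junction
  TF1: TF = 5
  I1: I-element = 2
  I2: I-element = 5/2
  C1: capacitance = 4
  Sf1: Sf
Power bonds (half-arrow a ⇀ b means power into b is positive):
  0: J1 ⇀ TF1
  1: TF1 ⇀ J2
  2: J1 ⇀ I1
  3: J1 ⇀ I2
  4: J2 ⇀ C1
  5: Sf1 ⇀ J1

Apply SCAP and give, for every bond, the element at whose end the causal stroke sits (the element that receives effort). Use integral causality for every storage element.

#0 stroke→J1
#1 stroke→TF1
#2 stroke→I1
#3 stroke→I2
#4 stroke→J2
#5 stroke→Sf1

#5 stroke→Sf1  (Sf1 fixes flow; stroke at Sf1)
#2 stroke→I1  (I1 integral (f out))
#3 stroke→I2  (prefer integral on I2)
#0 stroke→J1  (closing 0-jn rule on J1)
#1 stroke→TF1  (TF1 one-in-one-out from 0)
#4 stroke→J2  (J2 flow already set via bond 1)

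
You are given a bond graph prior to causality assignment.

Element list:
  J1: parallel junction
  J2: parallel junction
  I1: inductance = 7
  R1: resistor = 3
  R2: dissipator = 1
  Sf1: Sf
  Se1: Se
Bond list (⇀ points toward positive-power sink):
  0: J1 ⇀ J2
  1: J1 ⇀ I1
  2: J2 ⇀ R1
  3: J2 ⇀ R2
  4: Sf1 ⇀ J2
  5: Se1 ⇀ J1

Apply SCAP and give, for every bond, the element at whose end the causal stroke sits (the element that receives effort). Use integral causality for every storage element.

bond 4 |Sf1  (source Sf1 imposes f)
bond 5 |J1  (source Se1 imposes e)
bond 0 |J2  (J1 effort already set via bond 5)
bond 1 |I1  (J1 effort already set via bond 5)
bond 2 |R1  (common-e at J2 fixed by 0)
bond 3 |R2  (0-jn J2 has e-setter on 0)

bond 0 →J2
bond 1 →I1
bond 2 →R1
bond 3 →R2
bond 4 →Sf1
bond 5 →J1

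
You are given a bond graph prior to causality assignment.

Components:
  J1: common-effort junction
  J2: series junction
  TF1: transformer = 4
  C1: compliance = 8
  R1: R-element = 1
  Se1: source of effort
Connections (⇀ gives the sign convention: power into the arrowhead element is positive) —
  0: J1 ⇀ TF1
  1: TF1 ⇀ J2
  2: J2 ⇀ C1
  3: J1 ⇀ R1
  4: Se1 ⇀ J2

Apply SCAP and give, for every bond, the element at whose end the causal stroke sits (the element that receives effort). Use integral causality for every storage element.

b4 →J2  (Se1 (Se) sets effort on bond)
b2 →J2  (prefer integral on C1)
b1 →TF1  (J2: last free bond brings flow in)
b0 →J1  (TF1 one-in-one-out from 1)
b3 →R1  (common-e at J1 fixed by 0)

b0 stroke→J1
b1 stroke→TF1
b2 stroke→J2
b3 stroke→R1
b4 stroke→J2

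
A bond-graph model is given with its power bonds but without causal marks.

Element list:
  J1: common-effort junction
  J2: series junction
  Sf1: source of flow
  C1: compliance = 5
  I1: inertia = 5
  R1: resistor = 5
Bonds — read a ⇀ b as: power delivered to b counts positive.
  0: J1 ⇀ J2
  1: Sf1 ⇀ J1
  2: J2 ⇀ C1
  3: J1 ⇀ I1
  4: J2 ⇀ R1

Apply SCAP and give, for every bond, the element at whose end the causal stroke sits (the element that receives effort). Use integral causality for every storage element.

b0 →J1
b1 →Sf1
b2 →J2
b3 →I1
b4 →J2

bond 1 |Sf1  (Sf1 fixes flow; stroke at Sf1)
bond 2 |J2  (prefer integral on C1)
bond 3 |I1  (prefer integral on I1)
bond 0 |J1  (closing 0-jn rule on J1)
bond 4 |J2  (J2 flow already set via bond 0)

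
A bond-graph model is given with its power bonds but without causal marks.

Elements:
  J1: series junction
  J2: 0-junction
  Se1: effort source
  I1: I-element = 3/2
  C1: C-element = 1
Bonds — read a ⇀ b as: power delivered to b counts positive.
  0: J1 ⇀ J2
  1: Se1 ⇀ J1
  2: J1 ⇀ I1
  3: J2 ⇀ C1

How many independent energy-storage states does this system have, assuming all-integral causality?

b1 stroke→J1  (Se1: effort source, stroke at far end)
b2 stroke→I1  (I1 integral (f out))
b0 stroke→J1  (common-f at J1 fixed by 2)
b3 stroke→J2  (J2 needs exactly one e-in)

2  (C1, I1 all integral)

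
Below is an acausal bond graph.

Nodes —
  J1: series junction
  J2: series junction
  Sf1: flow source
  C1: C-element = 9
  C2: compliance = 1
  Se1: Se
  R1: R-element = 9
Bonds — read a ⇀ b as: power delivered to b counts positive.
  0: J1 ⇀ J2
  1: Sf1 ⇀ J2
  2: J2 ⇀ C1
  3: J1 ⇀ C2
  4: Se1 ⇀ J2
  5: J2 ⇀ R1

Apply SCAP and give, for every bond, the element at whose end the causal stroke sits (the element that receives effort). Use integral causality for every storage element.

β0 stroke→J2
β1 stroke→Sf1
β2 stroke→J2
β3 stroke→J1
β4 stroke→J2
β5 stroke→J2

b1 stroke→Sf1  (source Sf1 imposes f)
b4 stroke→J2  (Se1 (Se) sets effort on bond)
b0 stroke→J2  (J2 flow already set via bond 1)
b2 stroke→J2  (J2 flow already set via bond 1)
b5 stroke→J2  (J2 flow already set via bond 1)
b3 stroke→J1  (J1 flow already set via bond 0)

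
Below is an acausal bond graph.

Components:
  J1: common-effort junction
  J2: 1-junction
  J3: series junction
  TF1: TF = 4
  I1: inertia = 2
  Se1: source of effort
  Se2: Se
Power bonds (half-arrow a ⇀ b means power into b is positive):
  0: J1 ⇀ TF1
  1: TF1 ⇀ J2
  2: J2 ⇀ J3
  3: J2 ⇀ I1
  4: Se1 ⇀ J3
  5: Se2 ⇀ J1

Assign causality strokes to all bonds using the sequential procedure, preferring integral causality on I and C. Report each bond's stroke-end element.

b4 |J3  (Se1 (Se) sets effort on bond)
b5 |J1  (source Se2 imposes e)
b0 |TF1  (J1 effort already set via bond 5)
b2 |J2  (closing 1-jn rule on J3)
b1 |J2  (TF TF1: opposite of bond 0)
b3 |I1  (only one flow-in slot at J2)

β0 |TF1
β1 |J2
β2 |J2
β3 |I1
β4 |J3
β5 |J1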